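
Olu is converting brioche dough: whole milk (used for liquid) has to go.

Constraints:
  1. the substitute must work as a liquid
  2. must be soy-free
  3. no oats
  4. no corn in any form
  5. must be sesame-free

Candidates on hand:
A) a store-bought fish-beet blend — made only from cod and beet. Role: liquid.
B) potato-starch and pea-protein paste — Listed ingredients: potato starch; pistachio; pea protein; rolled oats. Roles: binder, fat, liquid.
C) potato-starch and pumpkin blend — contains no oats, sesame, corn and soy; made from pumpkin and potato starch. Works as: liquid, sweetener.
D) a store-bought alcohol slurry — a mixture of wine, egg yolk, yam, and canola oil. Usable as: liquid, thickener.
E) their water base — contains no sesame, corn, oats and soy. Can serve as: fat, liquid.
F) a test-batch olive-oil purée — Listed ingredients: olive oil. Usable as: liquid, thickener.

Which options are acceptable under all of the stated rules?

A: nothing on the exclusion list — OK
B: has rolled oats, so not oat-free — no
C: nothing on the exclusion list — OK
D: wine and egg yolk etc. — none of it excluded — keep
E: no corn, no soy — keep
F: only olive oil; none excluded — valid

A, C, D, E, F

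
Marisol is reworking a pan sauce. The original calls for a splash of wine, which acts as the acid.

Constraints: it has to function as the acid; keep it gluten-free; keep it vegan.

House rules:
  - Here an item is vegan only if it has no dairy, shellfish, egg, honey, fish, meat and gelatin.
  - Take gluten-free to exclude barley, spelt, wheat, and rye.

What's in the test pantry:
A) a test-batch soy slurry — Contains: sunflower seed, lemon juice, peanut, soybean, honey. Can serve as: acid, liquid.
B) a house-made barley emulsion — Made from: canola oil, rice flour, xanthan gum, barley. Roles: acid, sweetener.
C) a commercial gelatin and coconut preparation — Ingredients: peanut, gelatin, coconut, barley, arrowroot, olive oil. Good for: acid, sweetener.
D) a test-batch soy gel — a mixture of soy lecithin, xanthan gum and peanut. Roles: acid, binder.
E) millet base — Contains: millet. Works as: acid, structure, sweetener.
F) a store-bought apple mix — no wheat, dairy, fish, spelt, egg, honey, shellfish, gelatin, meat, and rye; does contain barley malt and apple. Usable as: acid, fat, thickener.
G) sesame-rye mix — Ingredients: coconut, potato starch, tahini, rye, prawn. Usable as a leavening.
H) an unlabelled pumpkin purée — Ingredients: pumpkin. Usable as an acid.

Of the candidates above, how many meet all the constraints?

3

A: has honey, so not vegan — no
B: has barley, so not gluten-free — no
C: has gelatin, so not vegan; has barley, so not gluten-free — out
D: all constraints satisfied — OK
E: works as an acid, vegan, gluten-free — valid
F: has barley malt, so not gluten-free — out
G: not usable as an acid; has prawn, so not vegan (and 1 more) — reject
H: every rule checks out — valid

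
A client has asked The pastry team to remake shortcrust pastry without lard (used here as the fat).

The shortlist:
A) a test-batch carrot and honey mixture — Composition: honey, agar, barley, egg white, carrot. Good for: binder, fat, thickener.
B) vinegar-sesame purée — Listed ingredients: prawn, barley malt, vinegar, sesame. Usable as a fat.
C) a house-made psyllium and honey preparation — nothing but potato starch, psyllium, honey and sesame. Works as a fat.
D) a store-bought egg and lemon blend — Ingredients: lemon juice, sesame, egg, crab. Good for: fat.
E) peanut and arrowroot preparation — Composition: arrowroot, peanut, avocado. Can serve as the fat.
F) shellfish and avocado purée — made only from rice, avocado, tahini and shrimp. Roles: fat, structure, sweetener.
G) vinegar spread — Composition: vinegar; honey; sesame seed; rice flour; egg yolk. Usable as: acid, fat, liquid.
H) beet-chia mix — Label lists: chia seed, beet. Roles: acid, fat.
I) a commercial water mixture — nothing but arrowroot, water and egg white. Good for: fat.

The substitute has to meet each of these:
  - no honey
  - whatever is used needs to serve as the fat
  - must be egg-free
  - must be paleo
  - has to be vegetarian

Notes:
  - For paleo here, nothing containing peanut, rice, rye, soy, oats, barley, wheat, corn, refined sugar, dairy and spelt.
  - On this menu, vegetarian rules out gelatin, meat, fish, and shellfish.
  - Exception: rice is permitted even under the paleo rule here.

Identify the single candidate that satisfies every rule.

A: has barley, so not paleo; has honey, so not honey-free (and 1 more) — reject
B: has barley malt, so not paleo; has prawn, so not vegetarian — no
C: has honey, so not honey-free — reject
D: has crab, so not vegetarian; has egg, so not egg-free — no
E: has peanut, so not paleo — reject
F: has shrimp, so not vegetarian — out
G: has honey, so not honey-free; has egg yolk, so not egg-free — no
H: every rule checks out — keep
I: has egg white, so not egg-free — out

H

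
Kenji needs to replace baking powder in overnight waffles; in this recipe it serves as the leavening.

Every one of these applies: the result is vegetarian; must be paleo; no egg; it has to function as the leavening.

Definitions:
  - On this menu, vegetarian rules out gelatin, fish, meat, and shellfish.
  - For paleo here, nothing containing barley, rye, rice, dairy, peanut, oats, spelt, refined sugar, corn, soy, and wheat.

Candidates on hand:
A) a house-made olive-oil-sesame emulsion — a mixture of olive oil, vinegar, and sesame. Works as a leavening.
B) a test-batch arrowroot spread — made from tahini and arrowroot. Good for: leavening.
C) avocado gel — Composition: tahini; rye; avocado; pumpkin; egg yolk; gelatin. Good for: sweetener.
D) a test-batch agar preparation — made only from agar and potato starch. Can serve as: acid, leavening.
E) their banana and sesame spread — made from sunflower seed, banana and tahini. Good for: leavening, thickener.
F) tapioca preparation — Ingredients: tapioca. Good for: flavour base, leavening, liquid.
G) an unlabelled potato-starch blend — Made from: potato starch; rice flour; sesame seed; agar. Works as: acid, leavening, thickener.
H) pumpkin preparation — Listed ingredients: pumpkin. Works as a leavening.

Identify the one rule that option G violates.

paleo

usable as a leavening: satisfied
vegetarian: satisfied
paleo: has rice flour — fails
egg-free: satisfied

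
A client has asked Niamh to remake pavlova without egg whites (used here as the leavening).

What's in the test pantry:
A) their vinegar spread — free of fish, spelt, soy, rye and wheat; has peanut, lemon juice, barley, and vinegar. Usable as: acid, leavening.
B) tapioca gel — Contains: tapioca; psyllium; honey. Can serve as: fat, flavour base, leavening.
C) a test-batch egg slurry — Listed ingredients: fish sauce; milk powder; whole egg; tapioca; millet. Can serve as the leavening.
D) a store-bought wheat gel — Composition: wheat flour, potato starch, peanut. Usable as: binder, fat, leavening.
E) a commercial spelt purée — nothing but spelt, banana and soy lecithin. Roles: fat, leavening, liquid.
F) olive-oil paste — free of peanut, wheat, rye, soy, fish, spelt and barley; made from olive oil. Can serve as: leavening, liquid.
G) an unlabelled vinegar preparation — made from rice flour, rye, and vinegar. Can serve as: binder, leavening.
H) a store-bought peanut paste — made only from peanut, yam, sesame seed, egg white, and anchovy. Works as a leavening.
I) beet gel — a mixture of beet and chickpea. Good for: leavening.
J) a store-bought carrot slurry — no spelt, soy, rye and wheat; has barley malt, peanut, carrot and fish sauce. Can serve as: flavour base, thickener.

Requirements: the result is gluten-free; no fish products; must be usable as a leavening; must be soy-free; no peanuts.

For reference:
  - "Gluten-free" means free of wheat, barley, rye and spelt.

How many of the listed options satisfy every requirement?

3

A: has barley, so not gluten-free; has peanut, so not peanut-free — out
B: no fish, no peanut — keep
C: has fish sauce, so not fish-free — no
D: has wheat flour, so not gluten-free; has peanut, so not peanut-free — reject
E: has spelt, so not gluten-free; has soy lecithin, so not soy-free — reject
F: all constraints satisfied — OK
G: has rye, so not gluten-free — out
H: has anchovy, so not fish-free; has peanut, so not peanut-free — out
I: every rule checks out — OK
J: not usable as a leavening; has barley malt, so not gluten-free (and 2 more) — reject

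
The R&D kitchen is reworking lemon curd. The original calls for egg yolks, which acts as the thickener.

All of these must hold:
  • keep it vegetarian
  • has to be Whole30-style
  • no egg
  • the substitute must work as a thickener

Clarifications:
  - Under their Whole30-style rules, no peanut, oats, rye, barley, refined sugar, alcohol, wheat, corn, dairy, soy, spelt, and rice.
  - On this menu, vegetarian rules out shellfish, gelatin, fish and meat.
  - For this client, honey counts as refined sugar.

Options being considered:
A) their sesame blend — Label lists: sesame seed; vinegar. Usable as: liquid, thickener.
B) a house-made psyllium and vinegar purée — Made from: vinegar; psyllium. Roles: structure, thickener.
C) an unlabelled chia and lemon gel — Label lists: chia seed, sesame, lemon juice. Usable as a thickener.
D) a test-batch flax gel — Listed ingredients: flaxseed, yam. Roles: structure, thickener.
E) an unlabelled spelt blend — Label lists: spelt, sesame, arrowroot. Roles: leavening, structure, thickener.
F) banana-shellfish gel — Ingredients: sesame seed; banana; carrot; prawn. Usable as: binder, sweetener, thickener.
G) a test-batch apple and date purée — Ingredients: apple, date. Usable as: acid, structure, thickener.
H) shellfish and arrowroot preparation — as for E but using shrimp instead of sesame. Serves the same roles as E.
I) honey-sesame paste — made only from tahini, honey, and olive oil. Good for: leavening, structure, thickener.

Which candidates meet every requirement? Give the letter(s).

A: Whole30-style, vegetarian — keep
B: works as a thickener, vegetarian, Whole30-style — keep
C: every rule checks out — keep
D: only flaxseed and yam; none excluded — keep
E: has spelt, so not Whole30-style — no
F: has prawn, so not vegetarian — no
G: works as a thickener, vegetarian, no egg — OK
H: has spelt, so not Whole30-style; has shrimp, so not vegetarian — no
I: has honey, so not Whole30-style — no

A, B, C, D, G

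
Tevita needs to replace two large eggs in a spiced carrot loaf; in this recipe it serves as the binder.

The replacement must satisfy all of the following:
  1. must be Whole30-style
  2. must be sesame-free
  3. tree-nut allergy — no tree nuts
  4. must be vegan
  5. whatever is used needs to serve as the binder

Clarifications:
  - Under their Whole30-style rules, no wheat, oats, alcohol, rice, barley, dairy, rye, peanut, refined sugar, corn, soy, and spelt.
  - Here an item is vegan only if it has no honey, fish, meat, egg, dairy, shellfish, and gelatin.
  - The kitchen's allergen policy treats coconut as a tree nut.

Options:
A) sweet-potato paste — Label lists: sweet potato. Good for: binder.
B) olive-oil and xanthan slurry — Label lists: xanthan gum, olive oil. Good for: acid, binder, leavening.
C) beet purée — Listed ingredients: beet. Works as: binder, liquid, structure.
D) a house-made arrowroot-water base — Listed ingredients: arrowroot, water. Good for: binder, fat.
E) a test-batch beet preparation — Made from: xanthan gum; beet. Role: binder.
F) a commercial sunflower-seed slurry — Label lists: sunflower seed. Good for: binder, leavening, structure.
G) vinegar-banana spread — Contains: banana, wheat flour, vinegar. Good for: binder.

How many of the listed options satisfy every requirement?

A: only sweet potato; none excluded — valid
B: tree-nut-free, no sesame — keep
C: vegan, tree-nut-free — valid
D: Whole30-style, vegan — OK
E: only xanthan gum and beet; none excluded — valid
F: only sunflower seed; none excluded — OK
G: has wheat flour, so not Whole30-style — out

6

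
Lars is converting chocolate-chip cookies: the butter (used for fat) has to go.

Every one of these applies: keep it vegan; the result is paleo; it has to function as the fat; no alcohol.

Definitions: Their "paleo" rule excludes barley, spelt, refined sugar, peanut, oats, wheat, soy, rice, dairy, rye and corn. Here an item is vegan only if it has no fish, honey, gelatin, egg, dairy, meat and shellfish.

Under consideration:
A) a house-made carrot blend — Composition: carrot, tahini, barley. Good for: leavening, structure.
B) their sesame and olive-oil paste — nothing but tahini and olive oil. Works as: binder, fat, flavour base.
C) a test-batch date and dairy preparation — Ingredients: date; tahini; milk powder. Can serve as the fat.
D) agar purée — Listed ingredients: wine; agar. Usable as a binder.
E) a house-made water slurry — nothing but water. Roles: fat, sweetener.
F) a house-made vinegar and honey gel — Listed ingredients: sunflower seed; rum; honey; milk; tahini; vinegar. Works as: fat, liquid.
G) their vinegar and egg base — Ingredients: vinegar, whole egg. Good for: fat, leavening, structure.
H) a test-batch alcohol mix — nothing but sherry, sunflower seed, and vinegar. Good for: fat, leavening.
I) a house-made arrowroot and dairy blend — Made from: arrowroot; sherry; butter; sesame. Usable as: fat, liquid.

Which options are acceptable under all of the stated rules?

B, E

A: not usable as a fat; has barley, so not paleo — no
B: every rule checks out — valid
C: has milk powder, so not paleo; has milk powder, so not vegan — out
D: not usable as a fat; has wine, so not alcohol-free — out
E: only water; none excluded — valid
F: has milk, so not paleo; has milk, so not vegan (and 1 more) — no
G: has whole egg, so not vegan — no
H: has sherry, so not alcohol-free — reject
I: has butter, so not paleo; has butter, so not vegan (and 1 more) — reject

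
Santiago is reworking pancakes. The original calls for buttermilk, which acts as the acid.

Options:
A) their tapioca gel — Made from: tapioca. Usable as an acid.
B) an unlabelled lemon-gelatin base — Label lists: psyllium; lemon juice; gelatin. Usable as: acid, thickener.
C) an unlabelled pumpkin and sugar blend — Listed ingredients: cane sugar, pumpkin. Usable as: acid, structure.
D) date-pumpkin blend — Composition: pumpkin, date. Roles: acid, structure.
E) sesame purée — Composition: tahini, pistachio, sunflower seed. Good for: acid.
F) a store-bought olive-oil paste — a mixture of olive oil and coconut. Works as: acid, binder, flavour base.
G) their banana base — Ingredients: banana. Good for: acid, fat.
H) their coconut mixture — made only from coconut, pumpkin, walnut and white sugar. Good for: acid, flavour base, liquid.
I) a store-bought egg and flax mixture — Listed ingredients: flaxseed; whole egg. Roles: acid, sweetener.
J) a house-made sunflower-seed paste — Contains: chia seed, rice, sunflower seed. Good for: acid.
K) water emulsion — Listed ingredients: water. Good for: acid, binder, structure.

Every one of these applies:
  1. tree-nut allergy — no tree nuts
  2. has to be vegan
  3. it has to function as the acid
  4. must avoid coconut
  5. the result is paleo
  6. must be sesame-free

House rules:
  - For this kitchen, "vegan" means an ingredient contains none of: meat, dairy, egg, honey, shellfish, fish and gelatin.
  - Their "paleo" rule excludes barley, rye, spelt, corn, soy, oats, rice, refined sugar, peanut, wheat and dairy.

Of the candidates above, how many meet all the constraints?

4

A: works as an acid, no sesame, no coconut — OK
B: has gelatin, so not vegan — no
C: has cane sugar, so not paleo — reject
D: every rule checks out — keep
E: has tahini, so not sesame-free; has pistachio, so not tree-nut-free — out
F: has coconut, so not coconut-free — no
G: no coconut, vegan — keep
H: has white sugar, so not paleo; has coconut, so not coconut-free (and 1 more) — no
I: has whole egg, so not vegan — out
J: has rice, so not paleo — no
K: every rule checks out — OK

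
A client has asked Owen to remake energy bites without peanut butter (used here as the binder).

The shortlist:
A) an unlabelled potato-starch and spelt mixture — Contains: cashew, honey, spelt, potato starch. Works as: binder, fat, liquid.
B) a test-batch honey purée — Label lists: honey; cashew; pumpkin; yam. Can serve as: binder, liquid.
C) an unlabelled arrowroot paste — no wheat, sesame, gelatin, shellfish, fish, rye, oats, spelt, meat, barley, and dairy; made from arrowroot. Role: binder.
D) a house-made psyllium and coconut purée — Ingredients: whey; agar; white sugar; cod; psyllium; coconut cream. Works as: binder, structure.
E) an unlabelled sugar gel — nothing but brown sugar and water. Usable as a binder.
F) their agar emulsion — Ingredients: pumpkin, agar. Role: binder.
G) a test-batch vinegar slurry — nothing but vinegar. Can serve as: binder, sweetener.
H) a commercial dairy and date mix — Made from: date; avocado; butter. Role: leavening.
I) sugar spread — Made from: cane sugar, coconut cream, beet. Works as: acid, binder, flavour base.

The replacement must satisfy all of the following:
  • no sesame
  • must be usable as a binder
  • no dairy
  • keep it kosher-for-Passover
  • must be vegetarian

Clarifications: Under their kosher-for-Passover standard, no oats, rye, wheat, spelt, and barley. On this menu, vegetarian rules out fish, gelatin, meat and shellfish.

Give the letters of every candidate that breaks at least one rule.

A: has spelt, so not kosher-for-Passover — reject
B: honey and cashew etc. — none of it excluded — OK
C: works as a binder, kosher-for-Passover, vegetarian — OK
D: has cod, so not vegetarian; has whey, so not dairy-free — reject
E: all constraints satisfied — valid
F: nothing on the exclusion list — OK
G: every rule checks out — keep
H: not usable as a binder; has butter, so not dairy-free — reject
I: only coconut cream, cane sugar and beet; none excluded — valid

A, D, H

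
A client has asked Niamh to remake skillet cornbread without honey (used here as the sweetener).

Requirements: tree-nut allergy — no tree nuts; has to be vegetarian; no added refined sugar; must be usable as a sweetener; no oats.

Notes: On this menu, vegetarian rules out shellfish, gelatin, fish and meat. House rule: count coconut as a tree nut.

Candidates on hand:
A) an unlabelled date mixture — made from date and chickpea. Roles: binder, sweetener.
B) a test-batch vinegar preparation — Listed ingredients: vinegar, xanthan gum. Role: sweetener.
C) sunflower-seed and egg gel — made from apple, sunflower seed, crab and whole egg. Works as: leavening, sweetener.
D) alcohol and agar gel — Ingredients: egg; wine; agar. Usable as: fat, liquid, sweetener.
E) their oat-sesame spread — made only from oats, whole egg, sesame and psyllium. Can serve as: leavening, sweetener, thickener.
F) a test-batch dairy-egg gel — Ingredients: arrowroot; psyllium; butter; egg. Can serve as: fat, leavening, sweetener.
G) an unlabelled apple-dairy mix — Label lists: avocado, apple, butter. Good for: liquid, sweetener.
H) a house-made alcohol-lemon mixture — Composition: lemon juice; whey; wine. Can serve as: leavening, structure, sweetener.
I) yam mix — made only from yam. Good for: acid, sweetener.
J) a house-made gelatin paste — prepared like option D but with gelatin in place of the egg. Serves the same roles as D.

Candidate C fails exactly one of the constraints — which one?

usable as a sweetener: satisfied
vegetarian: has crab — fails
oat-free: satisfied
no-added-sugar: satisfied
tree-nut-free: satisfied

vegetarian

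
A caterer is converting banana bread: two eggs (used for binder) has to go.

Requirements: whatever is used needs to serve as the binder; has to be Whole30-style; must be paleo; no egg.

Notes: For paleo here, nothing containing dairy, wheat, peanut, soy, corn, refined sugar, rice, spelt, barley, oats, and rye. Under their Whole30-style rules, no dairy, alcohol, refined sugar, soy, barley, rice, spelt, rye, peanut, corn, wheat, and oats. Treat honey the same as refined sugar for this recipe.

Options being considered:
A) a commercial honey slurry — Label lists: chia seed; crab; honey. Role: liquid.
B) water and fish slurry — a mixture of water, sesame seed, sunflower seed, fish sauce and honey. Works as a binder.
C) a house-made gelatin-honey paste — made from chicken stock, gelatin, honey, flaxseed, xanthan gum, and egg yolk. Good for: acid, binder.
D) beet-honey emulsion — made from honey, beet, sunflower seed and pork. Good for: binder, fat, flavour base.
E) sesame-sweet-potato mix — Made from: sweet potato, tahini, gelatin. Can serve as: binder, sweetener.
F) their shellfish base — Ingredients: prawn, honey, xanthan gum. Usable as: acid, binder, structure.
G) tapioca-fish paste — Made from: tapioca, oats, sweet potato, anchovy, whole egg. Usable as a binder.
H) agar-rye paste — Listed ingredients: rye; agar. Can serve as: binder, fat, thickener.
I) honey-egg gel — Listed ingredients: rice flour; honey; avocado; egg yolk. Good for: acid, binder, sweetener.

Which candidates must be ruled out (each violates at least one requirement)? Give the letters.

A: not usable as a binder; has honey, so not paleo (and 1 more) — out
B: has honey, so not paleo; has honey, so not Whole30-style — reject
C: has honey, so not paleo; has honey, so not Whole30-style (and 1 more) — reject
D: has honey, so not paleo; has honey, so not Whole30-style — no
E: works as a binder, Whole30-style, paleo — keep
F: has honey, so not paleo; has honey, so not Whole30-style — out
G: has oats, so not paleo; has oats, so not Whole30-style (and 1 more) — reject
H: has rye, so not paleo; has rye, so not Whole30-style — reject
I: has honey, so not paleo; has honey, so not Whole30-style (and 1 more) — reject

A, B, C, D, F, G, H, I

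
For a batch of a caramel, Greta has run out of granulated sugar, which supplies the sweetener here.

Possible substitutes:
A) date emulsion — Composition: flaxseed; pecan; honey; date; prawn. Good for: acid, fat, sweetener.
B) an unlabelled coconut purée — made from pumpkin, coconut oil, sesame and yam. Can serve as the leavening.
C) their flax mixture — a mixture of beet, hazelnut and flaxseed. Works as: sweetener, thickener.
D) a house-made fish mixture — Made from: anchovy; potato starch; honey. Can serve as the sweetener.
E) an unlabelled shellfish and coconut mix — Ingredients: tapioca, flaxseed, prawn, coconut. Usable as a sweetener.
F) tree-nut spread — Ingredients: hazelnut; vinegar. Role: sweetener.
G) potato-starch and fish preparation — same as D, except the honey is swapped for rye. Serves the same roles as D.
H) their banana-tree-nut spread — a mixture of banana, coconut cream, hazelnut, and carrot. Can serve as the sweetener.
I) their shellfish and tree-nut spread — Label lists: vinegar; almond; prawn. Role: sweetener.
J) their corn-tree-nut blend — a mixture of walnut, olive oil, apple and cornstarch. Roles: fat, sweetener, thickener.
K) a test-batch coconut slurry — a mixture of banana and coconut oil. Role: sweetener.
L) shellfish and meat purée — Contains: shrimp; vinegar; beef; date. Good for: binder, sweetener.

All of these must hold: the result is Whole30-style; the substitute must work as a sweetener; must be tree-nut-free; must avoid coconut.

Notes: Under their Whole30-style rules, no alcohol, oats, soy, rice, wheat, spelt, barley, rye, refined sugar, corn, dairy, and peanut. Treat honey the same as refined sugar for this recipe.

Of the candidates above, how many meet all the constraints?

1

A: has honey, so not Whole30-style; has pecan, so not tree-nut-free — no
B: not usable as a sweetener; has coconut oil, so not coconut-free — reject
C: has hazelnut, so not tree-nut-free — out
D: has honey, so not Whole30-style — no
E: has coconut, so not coconut-free — no
F: has hazelnut, so not tree-nut-free — reject
G: has rye, so not Whole30-style — reject
H: has coconut cream, so not coconut-free; has hazelnut, so not tree-nut-free — out
I: has almond, so not tree-nut-free — reject
J: has cornstarch, so not Whole30-style; has walnut, so not tree-nut-free — out
K: has coconut oil, so not coconut-free — out
L: beef and shrimp etc. — none of it excluded — keep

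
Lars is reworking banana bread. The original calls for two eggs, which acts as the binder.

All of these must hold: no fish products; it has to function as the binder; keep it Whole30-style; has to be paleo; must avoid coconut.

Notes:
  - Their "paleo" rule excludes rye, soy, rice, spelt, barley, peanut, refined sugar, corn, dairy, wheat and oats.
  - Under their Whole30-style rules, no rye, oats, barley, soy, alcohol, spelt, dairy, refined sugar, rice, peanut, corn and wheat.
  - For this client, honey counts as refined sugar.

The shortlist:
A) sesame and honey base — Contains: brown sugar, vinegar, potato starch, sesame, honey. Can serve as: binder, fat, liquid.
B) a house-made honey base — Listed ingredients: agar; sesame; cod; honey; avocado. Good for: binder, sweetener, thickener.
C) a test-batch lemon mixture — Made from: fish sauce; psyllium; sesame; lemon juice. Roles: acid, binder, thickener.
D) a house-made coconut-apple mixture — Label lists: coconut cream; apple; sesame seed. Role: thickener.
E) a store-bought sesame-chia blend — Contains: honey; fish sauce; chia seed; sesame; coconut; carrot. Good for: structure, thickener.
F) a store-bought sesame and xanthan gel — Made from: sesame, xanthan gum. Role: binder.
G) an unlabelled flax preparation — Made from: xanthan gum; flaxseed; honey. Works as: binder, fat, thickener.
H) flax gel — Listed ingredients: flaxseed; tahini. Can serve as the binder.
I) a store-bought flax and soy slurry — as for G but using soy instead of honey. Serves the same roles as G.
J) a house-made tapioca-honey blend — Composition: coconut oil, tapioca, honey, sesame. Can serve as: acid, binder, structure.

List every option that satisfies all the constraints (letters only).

A: has honey, so not paleo; has honey, so not Whole30-style — out
B: has honey, so not paleo; has honey, so not Whole30-style (and 1 more) — reject
C: has fish sauce, so not fish-free — reject
D: not usable as a binder; has coconut cream, so not coconut-free — no
E: not usable as a binder; has honey, so not paleo (and 3 more) — reject
F: only sesame and xanthan gum; none excluded — keep
G: has honey, so not paleo; has honey, so not Whole30-style — reject
H: works as a binder, paleo, no coconut — OK
I: has soy, so not paleo; has soy, so not Whole30-style — no
J: has honey, so not paleo; has honey, so not Whole30-style (and 1 more) — reject

F, H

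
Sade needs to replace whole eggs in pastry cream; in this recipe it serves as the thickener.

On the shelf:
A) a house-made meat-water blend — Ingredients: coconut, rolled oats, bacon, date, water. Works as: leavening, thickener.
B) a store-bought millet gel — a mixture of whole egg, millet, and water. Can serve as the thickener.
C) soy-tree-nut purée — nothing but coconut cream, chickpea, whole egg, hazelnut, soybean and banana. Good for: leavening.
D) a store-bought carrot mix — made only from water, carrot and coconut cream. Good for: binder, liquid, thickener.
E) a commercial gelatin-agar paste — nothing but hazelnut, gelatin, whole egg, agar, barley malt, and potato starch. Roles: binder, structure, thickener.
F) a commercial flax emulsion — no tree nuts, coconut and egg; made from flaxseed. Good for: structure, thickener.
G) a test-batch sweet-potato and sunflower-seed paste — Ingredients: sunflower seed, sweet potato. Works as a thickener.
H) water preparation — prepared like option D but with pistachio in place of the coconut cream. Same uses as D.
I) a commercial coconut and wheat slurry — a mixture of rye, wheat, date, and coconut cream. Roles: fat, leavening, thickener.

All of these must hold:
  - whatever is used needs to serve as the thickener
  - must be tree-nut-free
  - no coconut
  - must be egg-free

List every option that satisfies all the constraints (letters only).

A: has coconut, so not coconut-free — no
B: has whole egg, so not egg-free — out
C: not usable as a thickener; has coconut cream, so not coconut-free (and 2 more) — out
D: has coconut cream, so not coconut-free — no
E: has whole egg, so not egg-free; has hazelnut, so not tree-nut-free — reject
F: no coconut, no egg — OK
G: only sunflower seed and sweet potato; none excluded — valid
H: has pistachio, so not tree-nut-free — no
I: has coconut cream, so not coconut-free — reject

F, G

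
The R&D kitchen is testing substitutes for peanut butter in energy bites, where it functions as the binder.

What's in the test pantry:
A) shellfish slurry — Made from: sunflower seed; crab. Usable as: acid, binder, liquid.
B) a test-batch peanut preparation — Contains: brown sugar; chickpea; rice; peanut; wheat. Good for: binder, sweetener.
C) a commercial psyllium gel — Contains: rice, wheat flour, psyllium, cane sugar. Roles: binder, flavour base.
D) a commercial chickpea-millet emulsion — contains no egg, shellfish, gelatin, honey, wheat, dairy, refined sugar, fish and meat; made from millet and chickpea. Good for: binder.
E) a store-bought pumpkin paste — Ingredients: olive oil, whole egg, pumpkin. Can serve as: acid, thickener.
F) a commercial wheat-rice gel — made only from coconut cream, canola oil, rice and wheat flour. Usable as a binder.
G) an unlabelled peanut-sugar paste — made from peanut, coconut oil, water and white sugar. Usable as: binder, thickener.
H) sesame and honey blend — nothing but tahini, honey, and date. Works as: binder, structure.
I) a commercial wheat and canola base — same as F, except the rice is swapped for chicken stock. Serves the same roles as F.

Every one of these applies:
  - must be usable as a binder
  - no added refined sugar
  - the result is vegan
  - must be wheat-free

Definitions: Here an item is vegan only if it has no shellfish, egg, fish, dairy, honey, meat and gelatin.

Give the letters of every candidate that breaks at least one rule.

A: has crab, so not vegan — reject
B: has wheat, so not wheat-free; has brown sugar, so not no-added-sugar — no
C: has wheat flour, so not wheat-free; has cane sugar, so not no-added-sugar — out
D: no refined sugar, no wheat — OK
E: not usable as a binder; has whole egg, so not vegan — reject
F: has wheat flour, so not wheat-free — no
G: has white sugar, so not no-added-sugar — out
H: has honey, so not vegan — out
I: has chicken stock, so not vegan; has wheat flour, so not wheat-free — reject

A, B, C, E, F, G, H, I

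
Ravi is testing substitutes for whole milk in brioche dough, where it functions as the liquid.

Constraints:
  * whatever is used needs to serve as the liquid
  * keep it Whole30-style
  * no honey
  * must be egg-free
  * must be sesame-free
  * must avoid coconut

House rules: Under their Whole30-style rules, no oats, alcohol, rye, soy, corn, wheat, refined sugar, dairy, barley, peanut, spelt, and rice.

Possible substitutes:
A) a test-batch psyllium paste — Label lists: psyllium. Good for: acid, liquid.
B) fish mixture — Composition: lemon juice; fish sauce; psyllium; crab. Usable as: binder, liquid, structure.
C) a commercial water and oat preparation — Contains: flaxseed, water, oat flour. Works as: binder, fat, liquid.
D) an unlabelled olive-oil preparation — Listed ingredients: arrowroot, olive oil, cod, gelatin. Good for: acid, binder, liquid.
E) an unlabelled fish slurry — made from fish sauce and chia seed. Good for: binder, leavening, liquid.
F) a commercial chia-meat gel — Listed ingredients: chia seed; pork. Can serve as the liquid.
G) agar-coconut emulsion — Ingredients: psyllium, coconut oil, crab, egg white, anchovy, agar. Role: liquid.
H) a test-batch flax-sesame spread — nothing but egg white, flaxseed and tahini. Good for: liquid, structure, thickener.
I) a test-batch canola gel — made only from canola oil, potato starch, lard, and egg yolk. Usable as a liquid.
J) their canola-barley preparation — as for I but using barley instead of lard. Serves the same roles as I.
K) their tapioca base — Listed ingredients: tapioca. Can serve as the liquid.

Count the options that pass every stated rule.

6

A: all constraints satisfied — OK
B: works as a liquid, no sesame, no coconut — keep
C: has oat flour, so not Whole30-style — no
D: nothing on the exclusion list — keep
E: no coconut, no sesame — valid
F: works as a liquid, no coconut, Whole30-style — OK
G: has coconut oil, so not coconut-free; has egg white, so not egg-free — out
H: has tahini, so not sesame-free; has egg white, so not egg-free — out
I: has egg yolk, so not egg-free — no
J: has barley, so not Whole30-style; has egg yolk, so not egg-free — reject
K: only tapioca; none excluded — OK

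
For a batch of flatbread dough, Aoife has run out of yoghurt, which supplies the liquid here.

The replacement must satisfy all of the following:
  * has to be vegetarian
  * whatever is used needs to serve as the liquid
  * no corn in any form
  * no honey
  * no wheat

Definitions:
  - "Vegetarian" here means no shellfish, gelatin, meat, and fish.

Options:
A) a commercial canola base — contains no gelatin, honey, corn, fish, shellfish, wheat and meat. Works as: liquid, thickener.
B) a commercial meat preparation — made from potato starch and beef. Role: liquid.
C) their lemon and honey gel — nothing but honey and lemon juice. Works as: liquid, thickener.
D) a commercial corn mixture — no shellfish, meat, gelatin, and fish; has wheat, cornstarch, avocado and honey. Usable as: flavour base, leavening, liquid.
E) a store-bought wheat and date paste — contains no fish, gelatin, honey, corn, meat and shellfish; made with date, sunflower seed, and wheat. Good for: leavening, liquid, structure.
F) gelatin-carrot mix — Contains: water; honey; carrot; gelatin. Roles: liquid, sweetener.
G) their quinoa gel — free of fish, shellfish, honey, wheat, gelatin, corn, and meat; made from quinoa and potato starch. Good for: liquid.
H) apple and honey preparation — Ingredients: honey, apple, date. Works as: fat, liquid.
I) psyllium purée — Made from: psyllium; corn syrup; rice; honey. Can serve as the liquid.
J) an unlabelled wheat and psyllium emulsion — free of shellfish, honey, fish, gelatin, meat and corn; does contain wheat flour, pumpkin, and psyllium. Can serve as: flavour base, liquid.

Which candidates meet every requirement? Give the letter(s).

A: no corn, vegetarian — valid
B: has beef, so not vegetarian — out
C: has honey, so not honey-free — no
D: has honey, so not honey-free; has cornstarch, so not corn-free (and 1 more) — reject
E: has wheat, so not wheat-free — no
F: has gelatin, so not vegetarian; has honey, so not honey-free — no
G: works as a liquid, vegetarian, no wheat — valid
H: has honey, so not honey-free — out
I: has honey, so not honey-free; has corn syrup, so not corn-free — no
J: has wheat flour, so not wheat-free — out

A, G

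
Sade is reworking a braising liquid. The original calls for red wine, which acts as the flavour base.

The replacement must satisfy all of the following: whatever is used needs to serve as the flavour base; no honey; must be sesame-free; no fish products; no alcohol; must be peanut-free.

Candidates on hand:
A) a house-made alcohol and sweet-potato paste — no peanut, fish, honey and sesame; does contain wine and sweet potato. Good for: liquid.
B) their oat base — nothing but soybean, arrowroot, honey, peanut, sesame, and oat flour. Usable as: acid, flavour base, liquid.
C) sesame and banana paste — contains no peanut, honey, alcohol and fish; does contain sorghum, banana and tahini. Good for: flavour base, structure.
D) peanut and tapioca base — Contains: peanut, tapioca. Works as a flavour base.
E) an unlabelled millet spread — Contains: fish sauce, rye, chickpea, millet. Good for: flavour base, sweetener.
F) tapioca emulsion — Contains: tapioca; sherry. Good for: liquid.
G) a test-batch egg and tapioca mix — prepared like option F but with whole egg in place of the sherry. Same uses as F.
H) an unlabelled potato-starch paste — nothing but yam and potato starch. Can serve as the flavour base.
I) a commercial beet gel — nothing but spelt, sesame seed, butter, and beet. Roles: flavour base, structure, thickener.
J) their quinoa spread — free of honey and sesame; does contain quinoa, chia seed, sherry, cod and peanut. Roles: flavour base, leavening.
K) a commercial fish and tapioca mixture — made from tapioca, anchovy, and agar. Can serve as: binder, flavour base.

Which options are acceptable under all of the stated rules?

A: not usable as a flavour base; has wine, so not alcohol-free — no
B: has honey, so not honey-free; has sesame, so not sesame-free (and 1 more) — reject
C: has tahini, so not sesame-free — reject
D: has peanut, so not peanut-free — out
E: has fish sauce, so not fish-free — no
F: not usable as a flavour base; has sherry, so not alcohol-free — no
G: not usable as a flavour base — out
H: only yam and potato starch; none excluded — keep
I: has sesame seed, so not sesame-free — reject
J: has sherry, so not alcohol-free; has peanut, so not peanut-free (and 1 more) — out
K: has anchovy, so not fish-free — no

H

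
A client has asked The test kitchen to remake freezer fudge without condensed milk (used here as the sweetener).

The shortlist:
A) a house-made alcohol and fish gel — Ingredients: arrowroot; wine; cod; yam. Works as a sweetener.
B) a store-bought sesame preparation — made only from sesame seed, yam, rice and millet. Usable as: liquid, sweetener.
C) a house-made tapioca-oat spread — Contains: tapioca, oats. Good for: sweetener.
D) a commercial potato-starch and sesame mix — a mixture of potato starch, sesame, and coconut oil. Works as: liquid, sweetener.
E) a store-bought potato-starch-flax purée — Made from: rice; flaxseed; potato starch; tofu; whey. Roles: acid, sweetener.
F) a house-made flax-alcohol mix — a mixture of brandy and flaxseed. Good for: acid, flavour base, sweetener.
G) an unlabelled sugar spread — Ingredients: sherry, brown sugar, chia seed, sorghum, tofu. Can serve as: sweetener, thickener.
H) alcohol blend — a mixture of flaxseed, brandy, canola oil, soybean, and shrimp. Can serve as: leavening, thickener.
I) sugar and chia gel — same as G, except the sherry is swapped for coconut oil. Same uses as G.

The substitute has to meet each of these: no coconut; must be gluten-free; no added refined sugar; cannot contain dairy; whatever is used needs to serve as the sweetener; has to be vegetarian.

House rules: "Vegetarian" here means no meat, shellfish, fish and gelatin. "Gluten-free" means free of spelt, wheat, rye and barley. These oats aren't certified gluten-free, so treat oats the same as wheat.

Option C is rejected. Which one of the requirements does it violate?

gluten-free

usable as a sweetener: satisfied
vegetarian: satisfied
gluten-free: has oats — fails
coconut-free: satisfied
dairy-free: satisfied
no-added-sugar: satisfied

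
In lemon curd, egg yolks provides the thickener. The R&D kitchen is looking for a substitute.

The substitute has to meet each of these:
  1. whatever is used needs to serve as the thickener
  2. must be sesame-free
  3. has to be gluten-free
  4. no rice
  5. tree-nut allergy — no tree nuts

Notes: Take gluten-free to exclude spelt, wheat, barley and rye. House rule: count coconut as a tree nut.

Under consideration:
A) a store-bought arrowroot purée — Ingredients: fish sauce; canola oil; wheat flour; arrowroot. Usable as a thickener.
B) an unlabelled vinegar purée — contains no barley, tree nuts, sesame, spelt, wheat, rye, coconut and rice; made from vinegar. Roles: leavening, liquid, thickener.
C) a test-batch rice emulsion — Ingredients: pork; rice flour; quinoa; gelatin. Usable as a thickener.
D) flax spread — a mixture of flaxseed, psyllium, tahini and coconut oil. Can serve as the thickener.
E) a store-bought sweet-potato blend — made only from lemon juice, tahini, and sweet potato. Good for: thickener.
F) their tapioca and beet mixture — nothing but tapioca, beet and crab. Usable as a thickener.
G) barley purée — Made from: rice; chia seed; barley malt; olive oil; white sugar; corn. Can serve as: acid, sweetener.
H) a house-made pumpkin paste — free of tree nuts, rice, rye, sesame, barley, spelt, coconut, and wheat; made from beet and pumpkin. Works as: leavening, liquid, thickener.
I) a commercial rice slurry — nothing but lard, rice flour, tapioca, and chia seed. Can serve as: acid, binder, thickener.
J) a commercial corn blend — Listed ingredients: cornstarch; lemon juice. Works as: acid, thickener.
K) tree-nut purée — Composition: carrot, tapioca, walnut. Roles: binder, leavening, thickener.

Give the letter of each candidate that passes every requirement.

B, F, H, J

A: has wheat flour, so not gluten-free — out
B: tree-nut-free, no sesame — keep
C: has rice flour, so not rice-free — out
D: has coconut oil, so not tree-nut-free; has tahini, so not sesame-free — no
E: has tahini, so not sesame-free — out
F: works as a thickener, tree-nut-free, no sesame — OK
G: not usable as a thickener; has barley malt, so not gluten-free (and 1 more) — reject
H: tree-nut-free, no sesame — keep
I: has rice flour, so not rice-free — no
J: works as a thickener, tree-nut-free, gluten-free — valid
K: has walnut, so not tree-nut-free — out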